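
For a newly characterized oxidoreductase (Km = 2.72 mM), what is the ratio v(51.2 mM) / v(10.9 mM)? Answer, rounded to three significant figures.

The fractional saturations are [S]/(Km+[S]) = 10.9/13.62 = 0.8003 and 51.2/53.92 = 0.9496.
v₂/v₁ is just their ratio: 0.9496/0.8003 = 1.19.

1.19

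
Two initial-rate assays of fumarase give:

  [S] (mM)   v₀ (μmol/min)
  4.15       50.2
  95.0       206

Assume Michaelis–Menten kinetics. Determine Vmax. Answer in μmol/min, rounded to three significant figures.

240 μmol/min

In reciprocal form, 1/v = (Km/Vmax)·(1/[S]) + 1/Vmax. The two points give (1/[S], 1/v) = (0.2410, 0.01992) and (0.01053, 0.004854).
Slope = (0.01992 − 0.004854)/(0.2410 − 0.01053) = 0.06538; intercept = 0.01992 − 0.06538×0.2410 = 0.004166.
Vmax = 1/intercept = 240 μmol/min; Km = slope × Vmax = 0.06538 × 240 = 15.7 mM.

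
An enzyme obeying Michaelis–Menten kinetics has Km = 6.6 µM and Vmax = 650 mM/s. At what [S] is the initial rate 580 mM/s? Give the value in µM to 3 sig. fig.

54.7 µM

The required fractional saturation is v/Vmax = 580/650 = 0.8923.
Then [S]/(Km+[S]) = 0.8923 ⇒ [S] = 6.6 × 0.8923/(1 − 0.8923) = 54.7 µM.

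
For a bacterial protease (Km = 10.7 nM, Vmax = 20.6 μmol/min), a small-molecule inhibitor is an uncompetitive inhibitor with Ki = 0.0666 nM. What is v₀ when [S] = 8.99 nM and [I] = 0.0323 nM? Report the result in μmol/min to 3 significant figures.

α = 1 + [I]/Ki = 1 + 0.0323/0.0666 = 1.485.
For an uncompetitive inhibitor, both parameters are divided by α, giving Vmax/α and Km/α: Km,app = 7.21 nM, Vmax,app = 13.9 μmol/min.
v = Vmax,app·[S]/(Km,app + [S]) = 13.9 × 8.99/(7.21 + 8.99) = 7.70 μmol/min.

7.70 μmol/min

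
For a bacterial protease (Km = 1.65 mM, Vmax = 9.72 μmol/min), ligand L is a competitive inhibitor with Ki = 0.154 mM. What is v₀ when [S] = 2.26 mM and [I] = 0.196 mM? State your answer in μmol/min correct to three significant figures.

3.66 μmol/min

With α = 1 + [I]/Ki = 1 + 0.196/0.154 = 2.273, the competitive rate law is v = Vmax[S] / (αKm + [S]).
v = 9.72×2.26 / (2.273×1.65 + 2.26) = 21.97/6.010 = 3.66 μmol/min.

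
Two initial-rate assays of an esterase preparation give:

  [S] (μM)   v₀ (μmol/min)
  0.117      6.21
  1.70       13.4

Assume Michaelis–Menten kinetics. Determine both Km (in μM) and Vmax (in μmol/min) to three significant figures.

Km = 0.159 μM; Vmax = 14.7 μmol/min

From v = Vmax[S]/(Km+[S]), each point gives Vmax = v(Km+[S])/[S].
Equating: 6.21(Km+0.117)/0.117 = 13.4(Km+1.70)/1.70.
53.08·Km + 6.21 = 7.882·Km + 13.4, so (53.08 − 7.882)·Km = 13.4 − 6.21.
Km = 7.190/45.19 = 0.159 μM; then Vmax = 6.21(0.159+0.117)/0.117 = 14.7 μmol/min.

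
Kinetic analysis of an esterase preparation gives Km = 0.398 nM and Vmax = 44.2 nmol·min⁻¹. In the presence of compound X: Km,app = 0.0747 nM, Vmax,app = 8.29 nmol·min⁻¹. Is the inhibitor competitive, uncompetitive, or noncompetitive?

uncompetitive

Both Km and Vmax decrease by the same factor (~5.33-fold) — characteristic of uncompetitive inhibition.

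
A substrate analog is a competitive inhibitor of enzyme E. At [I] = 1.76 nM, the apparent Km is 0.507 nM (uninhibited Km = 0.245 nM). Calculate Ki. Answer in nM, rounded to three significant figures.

Competitive: Km,app = α·Km with α = 1 + [I]/Ki.
α = Km,app/Km = 0.507/0.245 = 2.069.
Ki = [I]/(α − 1) = 1.76/1.069 = 1.65 nM.

1.65 nM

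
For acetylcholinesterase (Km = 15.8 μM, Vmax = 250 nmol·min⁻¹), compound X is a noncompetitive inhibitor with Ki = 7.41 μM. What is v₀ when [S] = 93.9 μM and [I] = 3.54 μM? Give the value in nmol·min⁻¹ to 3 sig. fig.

α = 1 + [I]/Ki = 1 + 3.54/7.41 = 1.478.
For a noncompetitive inhibitor, Vmax is reduced to Vmax/α while Km is unchanged: Km,app = 15.8 μM, Vmax,app = 169 nmol·min⁻¹.
v = Vmax,app·[S]/(Km,app + [S]) = 169 × 93.9/(15.8 + 93.9) = 145 nmol·min⁻¹.

145 nmol·min⁻¹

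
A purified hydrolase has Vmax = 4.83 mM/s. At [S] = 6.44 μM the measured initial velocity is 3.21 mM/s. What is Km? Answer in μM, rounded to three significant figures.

3.25 μM

From v = Vmax[S]/(Km+[S]), Km = [S](Vmax − v)/v.
Km = 6.44 × (4.83 − 3.21) / 3.21 = 10.43/3.21 = 3.25 μM.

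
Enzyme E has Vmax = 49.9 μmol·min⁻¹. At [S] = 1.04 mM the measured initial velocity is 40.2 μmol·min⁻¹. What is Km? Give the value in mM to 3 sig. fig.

0.251 mM

From v = Vmax[S]/(Km+[S]), Km = [S](Vmax − v)/v.
Km = 1.04 × (49.9 − 40.2) / 40.2 = 10.09/40.2 = 0.251 mM.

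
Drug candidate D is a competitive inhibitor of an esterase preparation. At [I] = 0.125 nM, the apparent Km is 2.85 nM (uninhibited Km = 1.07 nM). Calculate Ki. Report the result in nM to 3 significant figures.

Competitive: Km,app = α·Km with α = 1 + [I]/Ki.
α = Km,app/Km = 2.85/1.07 = 2.664.
Since α = 1 + [I]/Ki, [I]/Ki = 2.664 − 1 = 1.664 and Ki = 0.125/1.664 = 0.0751 nM.

0.0751 nM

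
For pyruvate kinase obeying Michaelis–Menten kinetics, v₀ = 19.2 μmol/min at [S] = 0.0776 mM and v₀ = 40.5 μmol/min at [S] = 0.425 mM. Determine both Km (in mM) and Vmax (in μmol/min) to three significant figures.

In reciprocal form, 1/v = (Km/Vmax)·(1/[S]) + 1/Vmax. The two points give (1/[S], 1/v) = (12.89, 0.05208) and (2.353, 0.02469).
Slope = (0.05208 − 0.02469)/(12.89 − 2.353) = 0.002600; intercept = 0.05208 − 0.002600×12.89 = 0.01857.
Vmax = 1/intercept = 53.8 μmol/min; Km = slope × Vmax = 0.002600 × 53.8 = 0.140 mM.

Km = 0.140 mM; Vmax = 53.8 μmol/min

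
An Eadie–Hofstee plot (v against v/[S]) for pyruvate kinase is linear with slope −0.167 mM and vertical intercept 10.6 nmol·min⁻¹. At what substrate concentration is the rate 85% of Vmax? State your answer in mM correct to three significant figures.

The Eadie–Hofstee slope gives Km = 0.167 mM (slope = −Km).
v/Vmax = [S]/(Km+[S]) = 0.85 ⇒ [S] = Km·0.85/(1−0.85) = 0.167 × 5.667 = 0.946 mM.

0.946 mM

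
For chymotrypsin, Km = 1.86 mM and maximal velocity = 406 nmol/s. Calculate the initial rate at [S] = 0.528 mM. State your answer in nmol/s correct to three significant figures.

89.8 nmol/s

[S]/(Km+[S]) = 0.528/2.388 = 0.2211, the fractional saturation.
v = 0.2211 × Vmax = 0.2211 × 406 = 89.8 nmol/s.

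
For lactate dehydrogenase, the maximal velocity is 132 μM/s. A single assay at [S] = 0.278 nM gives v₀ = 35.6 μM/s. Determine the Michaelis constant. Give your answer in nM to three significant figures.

v/Vmax = 35.6/132 = 0.2697 = [S]/(Km+[S]).
So Km + [S] = [S]/0.2697 = 1.031 nM, giving Km = 1.031 − 0.278 = 0.753 nM.

0.753 nM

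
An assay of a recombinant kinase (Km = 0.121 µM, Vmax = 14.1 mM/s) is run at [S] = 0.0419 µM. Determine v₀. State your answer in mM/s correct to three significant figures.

[S]/(Km+[S]) = 0.0419/0.1629 = 0.2572, the fractional saturation.
v = 0.2572 × Vmax = 0.2572 × 14.1 = 3.63 mM/s.

3.63 mM/s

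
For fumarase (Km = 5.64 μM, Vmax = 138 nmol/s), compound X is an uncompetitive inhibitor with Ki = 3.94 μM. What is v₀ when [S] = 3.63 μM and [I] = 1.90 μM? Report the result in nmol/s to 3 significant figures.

With α = 1 + [I]/Ki = 1 + 1.90/3.94 = 1.482, the uncompetitive rate law is v = (Vmax/α)·[S] / (Km/α + [S]).
v = (138/1.482)×3.63 / (5.64/1.482 + 3.63) = 338.0/7.435 = 45.5 nmol/s.

45.5 nmol/s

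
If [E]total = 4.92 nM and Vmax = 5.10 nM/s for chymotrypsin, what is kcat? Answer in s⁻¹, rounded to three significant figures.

1.04 s⁻¹

kcat = Vmax/[E]total = 5.10 nM/s / 4.92 nM = 1.04 s⁻¹.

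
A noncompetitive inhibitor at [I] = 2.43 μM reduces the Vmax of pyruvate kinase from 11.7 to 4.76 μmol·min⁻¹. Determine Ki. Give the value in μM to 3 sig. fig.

Noncompetitive: Vmax,app = Vmax/α with α = 1 + [I]/Ki.
α = Vmax/Vmax,app = 11.7/4.76 = 2.458.
Ki = [I]/(α − 1) = 2.43/1.458 = 1.67 μM.

1.67 μM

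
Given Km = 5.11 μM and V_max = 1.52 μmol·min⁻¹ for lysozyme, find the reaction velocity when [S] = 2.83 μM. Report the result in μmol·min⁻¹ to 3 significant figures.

[S]/(Km+[S]) = 2.83/7.940 = 0.3564, the fractional saturation.
v = 0.3564 × Vmax = 0.3564 × 1.52 = 0.542 μmol·min⁻¹.

0.542 μmol·min⁻¹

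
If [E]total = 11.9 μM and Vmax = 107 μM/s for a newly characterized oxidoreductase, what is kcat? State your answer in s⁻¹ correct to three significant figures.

8.99 s⁻¹

kcat = Vmax/[E]total = 107 μM/s / 11.9 μM = 8.99 s⁻¹.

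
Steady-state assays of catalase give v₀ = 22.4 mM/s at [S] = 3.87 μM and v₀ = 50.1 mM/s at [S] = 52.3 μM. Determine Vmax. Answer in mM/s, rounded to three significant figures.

In reciprocal form, 1/v = (Km/Vmax)·(1/[S]) + 1/Vmax. The two points give (1/[S], 1/v) = (0.2584, 0.04464) and (0.01912, 0.01996).
Slope = (0.04464 − 0.01996)/(0.2584 − 0.01912) = 0.1032; intercept = 0.04464 − 0.1032×0.2584 = 0.01799.
Vmax = 1/intercept = 55.6 mM/s; Km = slope × Vmax = 0.1032 × 55.6 = 5.73 μM.

55.6 mM/s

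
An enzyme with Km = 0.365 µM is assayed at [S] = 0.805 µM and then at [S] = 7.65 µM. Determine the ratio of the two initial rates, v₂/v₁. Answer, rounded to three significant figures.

1.39

The fractional saturations are [S]/(Km+[S]) = 0.805/1.170 = 0.6880 and 7.65/8.015 = 0.9545.
v₂/v₁ is just their ratio: 0.9545/0.6880 = 1.39.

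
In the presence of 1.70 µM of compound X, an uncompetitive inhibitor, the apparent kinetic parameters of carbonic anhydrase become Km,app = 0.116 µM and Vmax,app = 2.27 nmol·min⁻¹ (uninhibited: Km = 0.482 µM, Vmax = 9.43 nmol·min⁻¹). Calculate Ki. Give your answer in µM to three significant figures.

Uncompetitive: Vmax,app = Vmax/α (and Km,app = Km/α) with α = 1 + [I]/Ki.
α = Vmax/Vmax,app = 9.43/2.27 = 4.154.
Since α = 1 + [I]/Ki, [I]/Ki = 4.154 − 1 = 3.154 and Ki = 1.70/3.154 = 0.539 µM.

0.539 µM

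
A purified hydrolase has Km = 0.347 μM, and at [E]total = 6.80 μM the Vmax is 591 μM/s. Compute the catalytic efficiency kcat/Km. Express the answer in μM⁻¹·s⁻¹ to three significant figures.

kcat = Vmax/[E]total = 591/6.80 = 86.9 s⁻¹.
kcat/Km = 86.9/0.347 = 250 μM⁻¹·s⁻¹.

250 μM⁻¹·s⁻¹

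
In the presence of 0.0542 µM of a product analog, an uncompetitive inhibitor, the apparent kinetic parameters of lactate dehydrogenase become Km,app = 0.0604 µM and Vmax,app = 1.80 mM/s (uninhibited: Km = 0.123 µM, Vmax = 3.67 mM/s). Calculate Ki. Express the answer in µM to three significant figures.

0.0522 µM

Uncompetitive: Vmax,app = Vmax/α (and Km,app = Km/α) with α = 1 + [I]/Ki.
α = Vmax/Vmax,app = 3.67/1.80 = 2.039.
Since α = 1 + [I]/Ki, [I]/Ki = 2.039 − 1 = 1.039 and Ki = 0.0542/1.039 = 0.0522 µM.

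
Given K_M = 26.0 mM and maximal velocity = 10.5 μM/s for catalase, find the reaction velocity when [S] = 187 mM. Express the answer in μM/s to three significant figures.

9.22 μM/s

v = Vmax·[S]/(Km + [S]) = 10.5 × 187 / (26.0 + 187)
  = 1964 / 213.0 = 9.22 μM/s.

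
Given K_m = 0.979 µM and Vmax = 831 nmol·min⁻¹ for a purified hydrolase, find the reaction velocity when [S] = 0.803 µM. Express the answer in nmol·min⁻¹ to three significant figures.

374 nmol·min⁻¹

[S]/(Km+[S]) = 0.803/1.782 = 0.4506, the fractional saturation.
v = 0.4506 × Vmax = 0.4506 × 831 = 374 nmol·min⁻¹.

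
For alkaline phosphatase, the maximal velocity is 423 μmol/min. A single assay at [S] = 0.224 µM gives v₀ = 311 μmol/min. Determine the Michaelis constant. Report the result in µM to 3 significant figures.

0.0807 µM

v/Vmax = 311/423 = 0.7352 = [S]/(Km+[S]).
So Km + [S] = [S]/0.7352 = 0.3047 µM, giving Km = 0.3047 − 0.224 = 0.0807 µM.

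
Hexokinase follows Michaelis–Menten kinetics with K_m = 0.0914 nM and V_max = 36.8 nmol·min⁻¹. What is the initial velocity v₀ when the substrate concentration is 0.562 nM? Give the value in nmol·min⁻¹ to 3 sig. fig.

[S]/(Km+[S]) = 0.562/0.6534 = 0.8601, the fractional saturation.
v = 0.8601 × Vmax = 0.8601 × 36.8 = 31.7 nmol·min⁻¹.

31.7 nmol·min⁻¹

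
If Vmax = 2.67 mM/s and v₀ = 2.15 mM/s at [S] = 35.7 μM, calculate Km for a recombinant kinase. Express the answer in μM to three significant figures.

8.63 μM

v/Vmax = 2.15/2.67 = 0.8052 = [S]/(Km+[S]).
So Km + [S] = [S]/0.8052 = 44.33 μM, giving Km = 44.33 − 35.7 = 8.63 μM.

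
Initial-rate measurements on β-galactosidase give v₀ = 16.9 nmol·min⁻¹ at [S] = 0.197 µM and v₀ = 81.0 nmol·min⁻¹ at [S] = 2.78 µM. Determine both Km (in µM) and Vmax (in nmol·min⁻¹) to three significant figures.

Km = 1.13 µM; Vmax = 114 nmol·min⁻¹

In reciprocal form, 1/v = (Km/Vmax)·(1/[S]) + 1/Vmax. The two points give (1/[S], 1/v) = (5.076, 0.05917) and (0.3597, 0.01235).
Slope = (0.05917 − 0.01235)/(5.076 − 0.3597) = 0.009928; intercept = 0.05917 − 0.009928×5.076 = 0.008774.
Vmax = 1/intercept = 114 nmol·min⁻¹; Km = slope × Vmax = 0.009928 × 114 = 1.13 µM.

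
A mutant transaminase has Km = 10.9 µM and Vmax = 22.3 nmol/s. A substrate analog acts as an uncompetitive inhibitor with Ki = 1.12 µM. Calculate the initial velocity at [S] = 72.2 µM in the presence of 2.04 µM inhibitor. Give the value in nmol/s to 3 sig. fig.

α = 1 + [I]/Ki = 1 + 2.04/1.12 = 2.821.
For an uncompetitive inhibitor, both parameters are divided by α, giving Vmax/α and Km/α: Km,app = 3.86 µM, Vmax,app = 7.90 nmol/s.
v = Vmax,app·[S]/(Km,app + [S]) = 7.90 × 72.2/(3.86 + 72.2) = 7.50 nmol/s.

7.50 nmol/s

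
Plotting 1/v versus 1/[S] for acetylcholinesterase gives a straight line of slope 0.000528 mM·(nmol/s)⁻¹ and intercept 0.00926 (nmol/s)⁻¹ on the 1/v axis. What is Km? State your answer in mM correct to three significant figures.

y-intercept = 1/Vmax ⇒ Vmax = 108 nmol/s; slope = Km/Vmax ⇒ Km = slope × Vmax.
Km = 0.000528 × 108 = 0.0570 mM.

0.0570 mM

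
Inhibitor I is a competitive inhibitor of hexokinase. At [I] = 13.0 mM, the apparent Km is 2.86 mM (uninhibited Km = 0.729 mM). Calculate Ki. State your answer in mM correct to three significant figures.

Competitive: Km,app = α·Km with α = 1 + [I]/Ki.
α = Km,app/Km = 2.86/0.729 = 3.923.
Since α = 1 + [I]/Ki, [I]/Ki = 3.923 − 1 = 2.923 and Ki = 13.0/2.923 = 4.45 mM.

4.45 mM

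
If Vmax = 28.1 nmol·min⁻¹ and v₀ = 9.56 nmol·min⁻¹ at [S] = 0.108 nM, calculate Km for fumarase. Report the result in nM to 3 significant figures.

v/Vmax = 9.56/28.1 = 0.3402 = [S]/(Km+[S]).
So Km + [S] = [S]/0.3402 = 0.3174 nM, giving Km = 0.3174 − 0.108 = 0.209 nM.

0.209 nM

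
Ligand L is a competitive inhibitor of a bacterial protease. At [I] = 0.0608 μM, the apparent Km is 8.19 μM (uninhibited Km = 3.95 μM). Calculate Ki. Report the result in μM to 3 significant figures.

Competitive: Km,app = α·Km with α = 1 + [I]/Ki.
α = Km,app/Km = 8.19/3.95 = 2.073.
Since α = 1 + [I]/Ki, [I]/Ki = 2.073 − 1 = 1.073 and Ki = 0.0608/1.073 = 0.0566 μM.

0.0566 μM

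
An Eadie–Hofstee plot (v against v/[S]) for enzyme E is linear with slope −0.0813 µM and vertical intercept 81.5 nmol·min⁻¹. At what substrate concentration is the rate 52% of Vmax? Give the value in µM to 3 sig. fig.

The Eadie–Hofstee slope gives Km = 0.0813 µM (slope = −Km).
v/Vmax = [S]/(Km+[S]) = 0.52 ⇒ [S] = Km·0.52/(1−0.52) = 0.0813 × 1.083 = 0.0881 µM.

0.0881 µM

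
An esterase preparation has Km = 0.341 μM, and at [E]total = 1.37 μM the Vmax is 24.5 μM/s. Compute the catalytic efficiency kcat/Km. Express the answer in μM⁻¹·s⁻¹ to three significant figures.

kcat = Vmax/[E]total = 24.5/1.37 = 17.9 s⁻¹.
kcat/Km = 17.9/0.341 = 52.4 μM⁻¹·s⁻¹.

52.4 μM⁻¹·s⁻¹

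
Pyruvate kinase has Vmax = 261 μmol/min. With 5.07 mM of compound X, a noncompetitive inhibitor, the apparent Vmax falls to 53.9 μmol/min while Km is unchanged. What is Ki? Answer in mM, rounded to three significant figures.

1.32 mM

Noncompetitive: Vmax,app = Vmax/α with α = 1 + [I]/Ki.
α = Vmax/Vmax,app = 261/53.9 = 4.842.
Ki = [I]/(α − 1) = 5.07/3.842 = 1.32 mM.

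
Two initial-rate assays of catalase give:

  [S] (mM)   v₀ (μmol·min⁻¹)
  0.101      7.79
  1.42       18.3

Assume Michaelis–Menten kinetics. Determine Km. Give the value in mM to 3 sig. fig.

0.164 mM

From v = Vmax[S]/(Km+[S]), each point gives Vmax = v(Km+[S])/[S].
Equating: 7.79(Km+0.101)/0.101 = 18.3(Km+1.42)/1.42.
77.13·Km + 7.79 = 12.89·Km + 18.3, so (77.13 − 12.89)·Km = 18.3 − 7.79.
Km = 10.51/64.24 = 0.164 mM; then Vmax = 7.79(0.164+0.101)/0.101 = 20.4 μmol·min⁻¹.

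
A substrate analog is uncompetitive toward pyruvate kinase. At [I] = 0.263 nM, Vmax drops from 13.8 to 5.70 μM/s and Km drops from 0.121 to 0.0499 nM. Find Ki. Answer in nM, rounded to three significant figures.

0.185 nM

Uncompetitive: Vmax,app = Vmax/α (and Km,app = Km/α) with α = 1 + [I]/Ki.
α = Vmax/Vmax,app = 13.8/5.70 = 2.421.
Since α = 1 + [I]/Ki, [I]/Ki = 2.421 − 1 = 1.421 and Ki = 0.263/1.421 = 0.185 nM.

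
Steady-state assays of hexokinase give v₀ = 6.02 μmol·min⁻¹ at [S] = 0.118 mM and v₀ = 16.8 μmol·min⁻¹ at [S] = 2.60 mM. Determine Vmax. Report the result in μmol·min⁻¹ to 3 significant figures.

18.4 μmol·min⁻¹

In reciprocal form, 1/v = (Km/Vmax)·(1/[S]) + 1/Vmax. The two points give (1/[S], 1/v) = (8.475, 0.1661) and (0.3846, 0.05952).
Slope = (0.1661 − 0.05952)/(8.475 − 0.3846) = 0.01318; intercept = 0.1661 − 0.01318×8.475 = 0.05446.
Vmax = 1/intercept = 18.4 μmol·min⁻¹; Km = slope × Vmax = 0.01318 × 18.4 = 0.242 mM.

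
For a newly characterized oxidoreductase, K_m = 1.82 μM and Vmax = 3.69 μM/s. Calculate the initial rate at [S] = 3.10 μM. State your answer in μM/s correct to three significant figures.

[S]/(Km+[S]) = 3.10/4.920 = 0.6301, the fractional saturation.
v = 0.6301 × Vmax = 0.6301 × 3.69 = 2.33 μM/s.

2.33 μM/s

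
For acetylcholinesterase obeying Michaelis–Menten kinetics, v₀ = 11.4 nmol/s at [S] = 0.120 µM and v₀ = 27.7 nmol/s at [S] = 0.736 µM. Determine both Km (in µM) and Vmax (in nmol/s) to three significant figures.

Km = 0.284 µM; Vmax = 38.4 nmol/s

In reciprocal form, 1/v = (Km/Vmax)·(1/[S]) + 1/Vmax. The two points give (1/[S], 1/v) = (8.333, 0.08772) and (1.359, 0.03610).
Slope = (0.08772 − 0.03610)/(8.333 − 1.359) = 0.007401; intercept = 0.08772 − 0.007401×8.333 = 0.02605.
Vmax = 1/intercept = 38.4 nmol/s; Km = slope × Vmax = 0.007401 × 38.4 = 0.284 µM.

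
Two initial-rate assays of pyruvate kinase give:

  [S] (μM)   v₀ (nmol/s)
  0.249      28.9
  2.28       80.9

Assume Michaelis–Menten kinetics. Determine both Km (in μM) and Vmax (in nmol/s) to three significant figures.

Km = 0.645 μM; Vmax = 104 nmol/s

From v = Vmax[S]/(Km+[S]), each point gives Vmax = v(Km+[S])/[S].
Equating: 28.9(Km+0.249)/0.249 = 80.9(Km+2.28)/2.28.
116.1·Km + 28.9 = 35.48·Km + 80.9, so (116.1 − 35.48)·Km = 80.9 − 28.9.
Km = 52.00/80.58 = 0.645 μM; then Vmax = 28.9(0.645+0.249)/0.249 = 104 nmol/s.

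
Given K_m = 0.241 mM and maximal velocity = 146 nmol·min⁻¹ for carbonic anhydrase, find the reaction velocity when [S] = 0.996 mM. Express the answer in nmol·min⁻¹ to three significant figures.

[S]/(Km+[S]) = 0.996/1.237 = 0.8052, the fractional saturation.
v = 0.8052 × Vmax = 0.8052 × 146 = 118 nmol·min⁻¹.

118 nmol·min⁻¹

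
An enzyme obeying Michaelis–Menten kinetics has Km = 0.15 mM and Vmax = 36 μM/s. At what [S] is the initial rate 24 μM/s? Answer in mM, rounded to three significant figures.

0.300 mM

The required fractional saturation is v/Vmax = 24/36 = 0.6667.
Then [S]/(Km+[S]) = 0.6667 ⇒ [S] = 0.15 × 0.6667/(1 − 0.6667) = 0.300 mM.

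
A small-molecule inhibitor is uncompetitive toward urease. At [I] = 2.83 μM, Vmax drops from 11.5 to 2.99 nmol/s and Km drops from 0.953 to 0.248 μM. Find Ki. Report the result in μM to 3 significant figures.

Uncompetitive: Vmax,app = Vmax/α (and Km,app = Km/α) with α = 1 + [I]/Ki.
α = Vmax/Vmax,app = 11.5/2.99 = 3.846.
Ki = [I]/(α − 1) = 2.83/2.846 = 0.994 μM.

0.994 μM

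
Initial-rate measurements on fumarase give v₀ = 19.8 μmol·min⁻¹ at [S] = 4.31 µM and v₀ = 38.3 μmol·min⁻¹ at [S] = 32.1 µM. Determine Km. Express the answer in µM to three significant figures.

From v = Vmax[S]/(Km+[S]), each point gives Vmax = v(Km+[S])/[S].
Equating: 19.8(Km+4.31)/4.31 = 38.3(Km+32.1)/32.1.
4.594·Km + 19.8 = 1.193·Km + 38.3, so (4.594 − 1.193)·Km = 38.3 − 19.8.
Km = 18.50/3.401 = 5.44 µM; then Vmax = 19.8(5.44+4.31)/4.31 = 44.8 μmol·min⁻¹.

5.44 µM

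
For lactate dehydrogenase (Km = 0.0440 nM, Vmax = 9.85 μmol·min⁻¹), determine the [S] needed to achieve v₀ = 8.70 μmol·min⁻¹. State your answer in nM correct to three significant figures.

0.333 nM

The required fractional saturation is v/Vmax = 8.70/9.85 = 0.8832.
Then [S]/(Km+[S]) = 0.8832 ⇒ [S] = 0.0440 × 0.8832/(1 − 0.8832) = 0.333 nM.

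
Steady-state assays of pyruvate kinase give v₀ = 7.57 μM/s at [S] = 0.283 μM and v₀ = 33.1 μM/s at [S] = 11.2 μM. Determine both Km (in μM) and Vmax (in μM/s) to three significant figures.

Km = 1.07 μM; Vmax = 36.3 μM/s

In reciprocal form, 1/v = (Km/Vmax)·(1/[S]) + 1/Vmax. The two points give (1/[S], 1/v) = (3.534, 0.1321) and (0.08929, 0.03021).
Slope = (0.1321 − 0.03021)/(3.534 − 0.08929) = 0.02958; intercept = 0.1321 − 0.02958×3.534 = 0.02757.
Vmax = 1/intercept = 36.3 μM/s; Km = slope × Vmax = 0.02958 × 36.3 = 1.07 μM.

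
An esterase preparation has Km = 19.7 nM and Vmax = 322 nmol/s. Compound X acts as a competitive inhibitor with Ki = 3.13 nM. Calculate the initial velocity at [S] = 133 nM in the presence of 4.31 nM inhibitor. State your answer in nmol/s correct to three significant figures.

238 nmol/s

α = 1 + [I]/Ki = 1 + 4.31/3.13 = 2.377.
For a competitive inhibitor, Vmax is unchanged and the apparent Km becomes α·Km: Km,app = 46.8 nM, Vmax,app = 322 nmol/s.
v = Vmax,app·[S]/(Km,app + [S]) = 322 × 133/(46.8 + 133) = 238 nmol/s.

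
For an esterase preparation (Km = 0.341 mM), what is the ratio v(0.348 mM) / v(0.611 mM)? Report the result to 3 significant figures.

The fractional saturations are [S]/(Km+[S]) = 0.611/0.9520 = 0.6418 and 0.348/0.6890 = 0.5051.
v₂/v₁ is just their ratio: 0.5051/0.6418 = 0.787.

0.787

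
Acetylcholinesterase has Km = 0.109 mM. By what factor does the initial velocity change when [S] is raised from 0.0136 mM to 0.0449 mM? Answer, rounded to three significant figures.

Since Vmax cancels, v₂/v₁ = [S]₂(Km+[S]₁) / [S]₁(Km+[S]₂).
= 0.0449×(0.109+0.0136) / (0.0136×(0.109+0.0449)) = 0.005505/0.002093 = 2.63.

2.63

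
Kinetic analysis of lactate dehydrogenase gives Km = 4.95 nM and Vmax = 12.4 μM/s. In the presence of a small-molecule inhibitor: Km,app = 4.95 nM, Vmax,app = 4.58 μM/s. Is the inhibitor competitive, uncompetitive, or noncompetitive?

noncompetitive

Vmax decreases (12.4 → 4.58 μM/s) while Km is unchanged — pure noncompetitive inhibition.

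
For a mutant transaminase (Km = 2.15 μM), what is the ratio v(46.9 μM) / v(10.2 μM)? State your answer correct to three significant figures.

Since Vmax cancels, v₂/v₁ = [S]₂(Km+[S]₁) / [S]₁(Km+[S]₂).
= 46.9×(2.15+10.2) / (10.2×(2.15+46.9)) = 579.2/500.3 = 1.16.

1.16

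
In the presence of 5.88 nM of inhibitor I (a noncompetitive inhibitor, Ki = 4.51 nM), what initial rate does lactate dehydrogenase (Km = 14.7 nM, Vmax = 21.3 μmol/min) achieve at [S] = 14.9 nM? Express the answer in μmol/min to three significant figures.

4.65 μmol/min

With α = 1 + [I]/Ki = 1 + 5.88/4.51 = 2.304, the noncompetitive rate law is v = (Vmax/α)·[S] / (Km + [S]).
v = (21.3/2.304)×14.9 / (14.7 + 14.9) = 137.8/29.60 = 4.65 μmol/min.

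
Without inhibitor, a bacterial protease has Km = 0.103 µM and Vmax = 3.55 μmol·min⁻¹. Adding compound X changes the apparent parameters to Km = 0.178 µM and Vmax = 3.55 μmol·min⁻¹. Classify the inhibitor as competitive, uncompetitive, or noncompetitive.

Km increases (0.103 → 0.178 µM) while Vmax is unchanged — the hallmark of competitive inhibition.

competitive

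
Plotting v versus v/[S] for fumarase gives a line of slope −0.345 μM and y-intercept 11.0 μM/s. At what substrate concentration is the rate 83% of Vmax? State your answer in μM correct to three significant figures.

1.68 μM

The Eadie–Hofstee slope gives Km = 0.345 μM (slope = −Km).
v/Vmax = [S]/(Km+[S]) = 0.83 ⇒ [S] = Km·0.83/(1−0.83) = 0.345 × 4.882 = 1.68 μM.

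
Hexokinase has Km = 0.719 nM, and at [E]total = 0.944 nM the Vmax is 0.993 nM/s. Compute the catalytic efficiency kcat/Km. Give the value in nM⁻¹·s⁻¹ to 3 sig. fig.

1.46 nM⁻¹·s⁻¹

kcat = Vmax/[E]total = 0.993/0.944 = 1.05 s⁻¹.
kcat/Km = 1.05/0.719 = 1.46 nM⁻¹·s⁻¹.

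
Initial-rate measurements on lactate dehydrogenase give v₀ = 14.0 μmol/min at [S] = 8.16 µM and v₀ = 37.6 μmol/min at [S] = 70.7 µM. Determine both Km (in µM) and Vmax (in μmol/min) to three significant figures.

In reciprocal form, 1/v = (Km/Vmax)·(1/[S]) + 1/Vmax. The two points give (1/[S], 1/v) = (0.1225, 0.07143) and (0.01414, 0.02660).
Slope = (0.07143 − 0.02660)/(0.1225 − 0.01414) = 0.4136; intercept = 0.07143 − 0.4136×0.1225 = 0.02075.
Vmax = 1/intercept = 48.2 μmol/min; Km = slope × Vmax = 0.4136 × 48.2 = 19.9 µM.

Km = 19.9 µM; Vmax = 48.2 μmol/min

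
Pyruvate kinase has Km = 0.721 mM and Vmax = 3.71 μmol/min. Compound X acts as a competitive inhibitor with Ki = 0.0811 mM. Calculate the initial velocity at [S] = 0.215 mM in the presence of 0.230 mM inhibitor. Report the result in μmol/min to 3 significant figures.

α = 1 + [I]/Ki = 1 + 0.230/0.0811 = 3.836.
For a competitive inhibitor, Vmax is unchanged and the apparent Km becomes α·Km: Km,app = 2.77 mM, Vmax,app = 3.71 μmol/min.
v = Vmax,app·[S]/(Km,app + [S]) = 3.71 × 0.215/(2.77 + 0.215) = 0.268 μmol/min.

0.268 μmol/min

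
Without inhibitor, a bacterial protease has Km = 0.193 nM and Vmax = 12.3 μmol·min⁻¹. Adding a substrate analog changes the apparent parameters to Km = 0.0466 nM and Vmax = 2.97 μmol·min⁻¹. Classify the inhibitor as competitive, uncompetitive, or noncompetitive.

Both Km and Vmax decrease by the same factor (~4.14-fold) — characteristic of uncompetitive inhibition.

uncompetitive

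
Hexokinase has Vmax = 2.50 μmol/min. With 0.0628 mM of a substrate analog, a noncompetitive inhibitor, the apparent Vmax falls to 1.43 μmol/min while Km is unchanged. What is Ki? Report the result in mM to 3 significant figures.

0.0839 mM

Noncompetitive: Vmax,app = Vmax/α with α = 1 + [I]/Ki.
α = Vmax/Vmax,app = 2.50/1.43 = 1.748.
Since α = 1 + [I]/Ki, [I]/Ki = 1.748 − 1 = 0.7483 and Ki = 0.0628/0.7483 = 0.0839 mM.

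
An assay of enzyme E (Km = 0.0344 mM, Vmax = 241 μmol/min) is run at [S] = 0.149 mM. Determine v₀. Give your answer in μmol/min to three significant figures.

[S]/(Km+[S]) = 0.149/0.1834 = 0.8124, the fractional saturation.
v = 0.8124 × Vmax = 0.8124 × 241 = 196 μmol/min.

196 μmol/min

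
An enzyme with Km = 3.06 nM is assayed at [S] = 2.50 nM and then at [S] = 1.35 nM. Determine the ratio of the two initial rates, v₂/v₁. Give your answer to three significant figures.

Since Vmax cancels, v₂/v₁ = [S]₂(Km+[S]₁) / [S]₁(Km+[S]₂).
= 1.35×(3.06+2.50) / (2.50×(3.06+1.35)) = 7.506/11.02 = 0.681.

0.681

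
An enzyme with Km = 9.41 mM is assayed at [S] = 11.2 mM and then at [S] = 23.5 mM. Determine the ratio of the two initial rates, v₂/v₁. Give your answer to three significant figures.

1.31

Since Vmax cancels, v₂/v₁ = [S]₂(Km+[S]₁) / [S]₁(Km+[S]₂).
= 23.5×(9.41+11.2) / (11.2×(9.41+23.5)) = 484.3/368.6 = 1.31.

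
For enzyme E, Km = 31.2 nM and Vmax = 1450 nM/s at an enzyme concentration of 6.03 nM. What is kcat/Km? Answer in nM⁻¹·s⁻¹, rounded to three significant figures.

7.71 nM⁻¹·s⁻¹

kcat = Vmax/[E]total = 1450/6.03 = 240 s⁻¹.
kcat/Km = 240/31.2 = 7.71 nM⁻¹·s⁻¹.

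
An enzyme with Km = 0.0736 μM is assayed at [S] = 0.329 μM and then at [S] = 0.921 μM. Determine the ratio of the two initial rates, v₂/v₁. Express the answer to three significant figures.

Since Vmax cancels, v₂/v₁ = [S]₂(Km+[S]₁) / [S]₁(Km+[S]₂).
= 0.921×(0.0736+0.329) / (0.329×(0.0736+0.921)) = 0.3708/0.3272 = 1.13.

1.13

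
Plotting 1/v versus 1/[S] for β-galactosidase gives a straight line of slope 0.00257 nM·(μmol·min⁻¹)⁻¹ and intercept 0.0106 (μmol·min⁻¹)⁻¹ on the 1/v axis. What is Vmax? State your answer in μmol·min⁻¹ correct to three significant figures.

The y-intercept of a Lineweaver–Burk plot equals 1/Vmax, so Vmax = 1/0.0106 = 94.3 μmol·min⁻¹.

94.3 μmol·min⁻¹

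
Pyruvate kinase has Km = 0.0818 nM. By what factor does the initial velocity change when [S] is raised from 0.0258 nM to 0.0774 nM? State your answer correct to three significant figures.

Since Vmax cancels, v₂/v₁ = [S]₂(Km+[S]₁) / [S]₁(Km+[S]₂).
= 0.0774×(0.0818+0.0258) / (0.0258×(0.0818+0.0774)) = 0.008328/0.004107 = 2.03.

2.03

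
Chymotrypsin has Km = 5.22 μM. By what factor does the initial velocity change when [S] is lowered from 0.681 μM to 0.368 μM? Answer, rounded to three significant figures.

0.571

The fractional saturations are [S]/(Km+[S]) = 0.681/5.901 = 0.1154 and 0.368/5.588 = 0.06586.
v₂/v₁ is just their ratio: 0.06586/0.1154 = 0.571.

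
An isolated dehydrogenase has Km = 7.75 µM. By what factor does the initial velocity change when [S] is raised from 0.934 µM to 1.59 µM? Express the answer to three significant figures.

Since Vmax cancels, v₂/v₁ = [S]₂(Km+[S]₁) / [S]₁(Km+[S]₂).
= 1.59×(7.75+0.934) / (0.934×(7.75+1.59)) = 13.81/8.724 = 1.58.

1.58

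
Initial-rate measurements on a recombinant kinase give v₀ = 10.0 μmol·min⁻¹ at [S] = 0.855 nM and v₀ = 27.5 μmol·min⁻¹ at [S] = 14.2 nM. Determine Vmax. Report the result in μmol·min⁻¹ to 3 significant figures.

From v = Vmax[S]/(Km+[S]), each point gives Vmax = v(Km+[S])/[S].
Equating: 10.0(Km+0.855)/0.855 = 27.5(Km+14.2)/14.2.
11.70·Km + 10.0 = 1.937·Km + 27.5, so (11.70 − 1.937)·Km = 27.5 − 10.0.
Km = 17.50/9.759 = 1.79 nM; then Vmax = 10.0(1.79+0.855)/0.855 = 31.0 μmol·min⁻¹.

31.0 μmol·min⁻¹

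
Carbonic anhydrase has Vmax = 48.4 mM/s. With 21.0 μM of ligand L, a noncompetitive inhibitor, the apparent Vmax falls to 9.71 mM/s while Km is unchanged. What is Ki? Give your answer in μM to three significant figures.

Noncompetitive: Vmax,app = Vmax/α with α = 1 + [I]/Ki.
α = Vmax/Vmax,app = 48.4/9.71 = 4.985.
Ki = [I]/(α − 1) = 21.0/3.985 = 5.27 μM.

5.27 μM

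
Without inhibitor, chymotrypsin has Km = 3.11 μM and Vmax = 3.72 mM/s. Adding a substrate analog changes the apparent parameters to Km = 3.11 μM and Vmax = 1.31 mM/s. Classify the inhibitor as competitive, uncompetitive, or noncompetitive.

Vmax decreases (3.72 → 1.31 mM/s) while Km is unchanged — pure noncompetitive inhibition.

noncompetitive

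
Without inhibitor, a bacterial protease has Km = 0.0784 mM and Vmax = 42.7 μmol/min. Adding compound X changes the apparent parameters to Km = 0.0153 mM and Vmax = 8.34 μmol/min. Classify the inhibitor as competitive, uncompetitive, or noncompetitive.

uncompetitive

Both Km and Vmax decrease by the same factor (~5.12-fold) — characteristic of uncompetitive inhibition.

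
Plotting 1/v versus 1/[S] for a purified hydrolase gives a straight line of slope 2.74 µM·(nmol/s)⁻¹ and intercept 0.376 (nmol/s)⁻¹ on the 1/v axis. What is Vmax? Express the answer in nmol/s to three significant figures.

2.66 nmol/s

The y-intercept of a Lineweaver–Burk plot equals 1/Vmax, so Vmax = 1/0.376 = 2.66 nmol/s.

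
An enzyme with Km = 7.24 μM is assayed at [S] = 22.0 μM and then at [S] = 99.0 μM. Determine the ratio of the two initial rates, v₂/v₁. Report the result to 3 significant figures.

Since Vmax cancels, v₂/v₁ = [S]₂(Km+[S]₁) / [S]₁(Km+[S]₂).
= 99.0×(7.24+22.0) / (22.0×(7.24+99.0)) = 2895/2337 = 1.24.

1.24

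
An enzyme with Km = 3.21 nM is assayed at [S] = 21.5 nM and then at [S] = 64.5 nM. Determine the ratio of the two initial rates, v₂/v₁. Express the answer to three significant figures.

Since Vmax cancels, v₂/v₁ = [S]₂(Km+[S]₁) / [S]₁(Km+[S]₂).
= 64.5×(3.21+21.5) / (21.5×(3.21+64.5)) = 1594/1456 = 1.09.

1.09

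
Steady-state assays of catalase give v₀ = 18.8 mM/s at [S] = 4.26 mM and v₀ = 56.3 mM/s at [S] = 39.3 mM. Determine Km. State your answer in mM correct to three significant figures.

12.6 mM

From v = Vmax[S]/(Km+[S]), each point gives Vmax = v(Km+[S])/[S].
Equating: 18.8(Km+4.26)/4.26 = 56.3(Km+39.3)/39.3.
4.413·Km + 18.8 = 1.433·Km + 56.3, so (4.413 − 1.433)·Km = 56.3 − 18.8.
Km = 37.50/2.981 = 12.6 mM; then Vmax = 18.8(12.6+4.26)/4.26 = 74.3 mM/s.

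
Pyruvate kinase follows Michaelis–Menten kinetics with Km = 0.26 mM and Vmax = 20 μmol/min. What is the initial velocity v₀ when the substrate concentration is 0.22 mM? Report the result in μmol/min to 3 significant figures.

v = Vmax·[S]/(Km + [S]) = 20 × 0.22 / (0.26 + 0.22)
  = 4.400 / 0.4800 = 9.17 μmol/min.

9.17 μmol/min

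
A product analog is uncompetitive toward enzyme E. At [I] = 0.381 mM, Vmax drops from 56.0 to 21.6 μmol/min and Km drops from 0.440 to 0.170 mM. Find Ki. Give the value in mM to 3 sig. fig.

Uncompetitive: Vmax,app = Vmax/α (and Km,app = Km/α) with α = 1 + [I]/Ki.
α = Vmax/Vmax,app = 56.0/21.6 = 2.593.
Ki = [I]/(α − 1) = 0.381/1.593 = 0.239 mM.

0.239 mM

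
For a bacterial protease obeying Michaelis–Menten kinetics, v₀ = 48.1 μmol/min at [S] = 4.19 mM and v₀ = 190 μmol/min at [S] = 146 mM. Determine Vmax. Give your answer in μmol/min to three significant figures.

In reciprocal form, 1/v = (Km/Vmax)·(1/[S]) + 1/Vmax. The two points give (1/[S], 1/v) = (0.2387, 0.02079) and (0.006849, 0.005263).
Slope = (0.02079 − 0.005263)/(0.2387 − 0.006849) = 0.06698; intercept = 0.02079 − 0.06698×0.2387 = 0.004804.
Vmax = 1/intercept = 208 μmol/min; Km = slope × Vmax = 0.06698 × 208 = 13.9 mM.

208 μmol/min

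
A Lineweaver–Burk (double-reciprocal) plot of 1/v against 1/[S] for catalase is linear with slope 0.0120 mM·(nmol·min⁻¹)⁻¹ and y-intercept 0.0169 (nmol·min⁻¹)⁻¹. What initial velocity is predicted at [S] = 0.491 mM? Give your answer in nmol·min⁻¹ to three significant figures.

The y-intercept is 1/Vmax, so Vmax = 1/0.0169 = 59.2 nmol·min⁻¹.
The slope is Km/Vmax, so Km = 0.0120 × 59.2 = 0.710 mM.
Then v = 59.2 × 0.491/(0.710 + 0.491) = 24.2 nmol·min⁻¹.

24.2 nmol·min⁻¹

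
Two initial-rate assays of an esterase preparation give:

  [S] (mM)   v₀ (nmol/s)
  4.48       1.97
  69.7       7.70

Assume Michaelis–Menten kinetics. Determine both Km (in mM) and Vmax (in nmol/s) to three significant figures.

From v = Vmax[S]/(Km+[S]), each point gives Vmax = v(Km+[S])/[S].
Equating: 1.97(Km+4.48)/4.48 = 7.70(Km+69.7)/69.7.
0.4397·Km + 1.97 = 0.1105·Km + 7.70, so (0.4397 − 0.1105)·Km = 7.70 − 1.97.
Km = 5.730/0.3293 = 17.4 mM; then Vmax = 1.97(17.4+4.48)/4.48 = 9.62 nmol/s.

Km = 17.4 mM; Vmax = 9.62 nmol/s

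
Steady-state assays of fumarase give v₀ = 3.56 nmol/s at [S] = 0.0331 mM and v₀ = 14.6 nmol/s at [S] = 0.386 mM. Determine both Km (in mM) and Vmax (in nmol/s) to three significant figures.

From v = Vmax[S]/(Km+[S]), each point gives Vmax = v(Km+[S])/[S].
Equating: 3.56(Km+0.0331)/0.0331 = 14.6(Km+0.386)/0.386.
107.6·Km + 3.56 = 37.82·Km + 14.6, so (107.6 − 37.82)·Km = 14.6 − 3.56.
Km = 11.04/69.73 = 0.158 mM; then Vmax = 3.56(0.158+0.0331)/0.0331 = 20.6 nmol/s.

Km = 0.158 mM; Vmax = 20.6 nmol/s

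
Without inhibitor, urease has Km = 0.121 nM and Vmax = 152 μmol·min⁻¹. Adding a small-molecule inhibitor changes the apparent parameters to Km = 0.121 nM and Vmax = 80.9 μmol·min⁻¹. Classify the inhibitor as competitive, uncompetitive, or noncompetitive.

Vmax decreases (152 → 80.9 μmol·min⁻¹) while Km is unchanged — pure noncompetitive inhibition.

noncompetitive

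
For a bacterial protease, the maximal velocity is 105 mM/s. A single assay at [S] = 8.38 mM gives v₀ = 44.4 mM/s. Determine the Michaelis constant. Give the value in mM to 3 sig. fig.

11.4 mM

v/Vmax = 44.4/105 = 0.4229 = [S]/(Km+[S]).
So Km + [S] = [S]/0.4229 = 19.82 mM, giving Km = 19.82 − 8.38 = 11.4 mM.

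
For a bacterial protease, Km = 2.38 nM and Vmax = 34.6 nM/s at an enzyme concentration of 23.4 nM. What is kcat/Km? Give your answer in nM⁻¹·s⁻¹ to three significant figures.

kcat = Vmax/[E]total = 34.6/23.4 = 1.48 s⁻¹.
kcat/Km = 1.48/2.38 = 0.621 nM⁻¹·s⁻¹.

0.621 nM⁻¹·s⁻¹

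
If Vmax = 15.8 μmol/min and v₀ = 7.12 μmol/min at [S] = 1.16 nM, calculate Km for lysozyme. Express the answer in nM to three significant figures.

From v = Vmax[S]/(Km+[S]), Km = [S](Vmax − v)/v.
Km = 1.16 × (15.8 − 7.12) / 7.12 = 10.07/7.12 = 1.41 nM.

1.41 nM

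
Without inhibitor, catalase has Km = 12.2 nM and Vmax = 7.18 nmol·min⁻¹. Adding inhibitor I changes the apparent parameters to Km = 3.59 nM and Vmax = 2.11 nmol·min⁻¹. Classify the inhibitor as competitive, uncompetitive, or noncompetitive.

Both Km and Vmax decrease by the same factor (~3.40-fold) — characteristic of uncompetitive inhibition.

uncompetitive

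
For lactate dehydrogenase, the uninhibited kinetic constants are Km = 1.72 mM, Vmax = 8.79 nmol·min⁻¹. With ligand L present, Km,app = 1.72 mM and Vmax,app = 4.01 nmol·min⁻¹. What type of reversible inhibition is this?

noncompetitive

Vmax decreases (8.79 → 4.01 nmol·min⁻¹) while Km is unchanged — pure noncompetitive inhibition.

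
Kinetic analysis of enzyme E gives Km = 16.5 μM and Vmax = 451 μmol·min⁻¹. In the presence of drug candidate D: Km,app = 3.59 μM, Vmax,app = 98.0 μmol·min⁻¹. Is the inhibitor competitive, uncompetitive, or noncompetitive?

Both Km and Vmax decrease by the same factor (~4.60-fold) — characteristic of uncompetitive inhibition.

uncompetitive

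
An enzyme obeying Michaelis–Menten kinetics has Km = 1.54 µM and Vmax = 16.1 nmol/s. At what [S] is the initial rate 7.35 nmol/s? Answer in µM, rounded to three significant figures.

The required fractional saturation is v/Vmax = 7.35/16.1 = 0.4565.
Then [S]/(Km+[S]) = 0.4565 ⇒ [S] = 1.54 × 0.4565/(1 − 0.4565) = 1.29 µM.

1.29 µM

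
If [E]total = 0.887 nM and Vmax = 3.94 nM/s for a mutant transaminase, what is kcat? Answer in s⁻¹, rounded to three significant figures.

4.44 s⁻¹

kcat = Vmax/[E]total = 3.94 nM/s / 0.887 nM = 4.44 s⁻¹.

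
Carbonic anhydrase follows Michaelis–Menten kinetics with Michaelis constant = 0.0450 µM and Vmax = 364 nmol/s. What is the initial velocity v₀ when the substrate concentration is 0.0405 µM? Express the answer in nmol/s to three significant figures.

v = Vmax·[S]/(Km + [S]) = 364 × 0.0405 / (0.0450 + 0.0405)
  = 14.74 / 0.08550 = 172 nmol/s.

172 nmol/s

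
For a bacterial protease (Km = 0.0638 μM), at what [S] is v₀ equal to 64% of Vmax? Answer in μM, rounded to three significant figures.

0.113 μM

v/Vmax = [S]/(Km+[S]) = 0.64, so [S] = Km·0.64/(1 − 0.64) = 0.0638 × 1.778.
[S] = 0.113 μM.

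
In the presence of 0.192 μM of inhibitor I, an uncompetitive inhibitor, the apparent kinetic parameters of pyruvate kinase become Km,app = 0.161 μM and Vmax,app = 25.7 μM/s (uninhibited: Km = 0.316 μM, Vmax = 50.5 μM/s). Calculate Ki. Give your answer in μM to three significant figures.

Uncompetitive: Vmax,app = Vmax/α (and Km,app = Km/α) with α = 1 + [I]/Ki.
α = Vmax/Vmax,app = 50.5/25.7 = 1.965.
Since α = 1 + [I]/Ki, [I]/Ki = 1.965 − 1 = 0.9650 and Ki = 0.192/0.9650 = 0.199 μM.

0.199 μM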